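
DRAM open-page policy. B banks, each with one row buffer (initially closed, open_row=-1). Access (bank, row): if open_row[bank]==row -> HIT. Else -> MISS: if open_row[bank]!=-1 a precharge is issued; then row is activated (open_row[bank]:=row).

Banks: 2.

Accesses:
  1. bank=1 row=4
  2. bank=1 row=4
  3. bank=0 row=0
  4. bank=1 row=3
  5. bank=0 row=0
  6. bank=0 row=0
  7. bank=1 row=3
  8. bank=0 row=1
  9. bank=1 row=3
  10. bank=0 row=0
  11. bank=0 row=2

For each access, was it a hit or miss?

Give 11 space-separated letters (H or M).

Acc 1: bank1 row4 -> MISS (open row4); precharges=0
Acc 2: bank1 row4 -> HIT
Acc 3: bank0 row0 -> MISS (open row0); precharges=0
Acc 4: bank1 row3 -> MISS (open row3); precharges=1
Acc 5: bank0 row0 -> HIT
Acc 6: bank0 row0 -> HIT
Acc 7: bank1 row3 -> HIT
Acc 8: bank0 row1 -> MISS (open row1); precharges=2
Acc 9: bank1 row3 -> HIT
Acc 10: bank0 row0 -> MISS (open row0); precharges=3
Acc 11: bank0 row2 -> MISS (open row2); precharges=4

Answer: M H M M H H H M H M M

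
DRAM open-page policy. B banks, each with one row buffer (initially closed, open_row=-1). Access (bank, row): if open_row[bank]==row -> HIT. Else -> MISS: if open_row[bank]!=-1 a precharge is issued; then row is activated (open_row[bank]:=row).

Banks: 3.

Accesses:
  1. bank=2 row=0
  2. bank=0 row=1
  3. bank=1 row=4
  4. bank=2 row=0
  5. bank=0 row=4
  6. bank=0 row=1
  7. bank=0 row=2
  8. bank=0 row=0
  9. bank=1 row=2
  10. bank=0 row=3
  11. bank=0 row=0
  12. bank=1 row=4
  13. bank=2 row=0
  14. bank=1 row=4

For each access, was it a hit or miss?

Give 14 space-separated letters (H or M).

Acc 1: bank2 row0 -> MISS (open row0); precharges=0
Acc 2: bank0 row1 -> MISS (open row1); precharges=0
Acc 3: bank1 row4 -> MISS (open row4); precharges=0
Acc 4: bank2 row0 -> HIT
Acc 5: bank0 row4 -> MISS (open row4); precharges=1
Acc 6: bank0 row1 -> MISS (open row1); precharges=2
Acc 7: bank0 row2 -> MISS (open row2); precharges=3
Acc 8: bank0 row0 -> MISS (open row0); precharges=4
Acc 9: bank1 row2 -> MISS (open row2); precharges=5
Acc 10: bank0 row3 -> MISS (open row3); precharges=6
Acc 11: bank0 row0 -> MISS (open row0); precharges=7
Acc 12: bank1 row4 -> MISS (open row4); precharges=8
Acc 13: bank2 row0 -> HIT
Acc 14: bank1 row4 -> HIT

Answer: M M M H M M M M M M M M H H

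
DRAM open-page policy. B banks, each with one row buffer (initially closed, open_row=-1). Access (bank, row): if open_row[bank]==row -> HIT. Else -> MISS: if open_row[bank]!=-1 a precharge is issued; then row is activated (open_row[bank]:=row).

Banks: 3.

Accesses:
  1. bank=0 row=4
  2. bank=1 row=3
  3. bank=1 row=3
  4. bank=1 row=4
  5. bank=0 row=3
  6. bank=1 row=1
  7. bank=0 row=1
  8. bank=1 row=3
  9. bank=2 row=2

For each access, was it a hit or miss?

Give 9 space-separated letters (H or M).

Acc 1: bank0 row4 -> MISS (open row4); precharges=0
Acc 2: bank1 row3 -> MISS (open row3); precharges=0
Acc 3: bank1 row3 -> HIT
Acc 4: bank1 row4 -> MISS (open row4); precharges=1
Acc 5: bank0 row3 -> MISS (open row3); precharges=2
Acc 6: bank1 row1 -> MISS (open row1); precharges=3
Acc 7: bank0 row1 -> MISS (open row1); precharges=4
Acc 8: bank1 row3 -> MISS (open row3); precharges=5
Acc 9: bank2 row2 -> MISS (open row2); precharges=5

Answer: M M H M M M M M M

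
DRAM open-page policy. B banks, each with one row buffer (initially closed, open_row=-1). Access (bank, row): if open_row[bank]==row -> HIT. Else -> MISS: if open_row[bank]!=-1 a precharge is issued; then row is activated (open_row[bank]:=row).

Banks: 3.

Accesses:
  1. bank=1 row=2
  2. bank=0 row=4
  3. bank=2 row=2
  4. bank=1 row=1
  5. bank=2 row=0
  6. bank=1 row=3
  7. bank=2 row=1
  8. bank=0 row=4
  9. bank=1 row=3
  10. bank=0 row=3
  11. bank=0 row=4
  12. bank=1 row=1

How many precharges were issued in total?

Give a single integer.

Answer: 7

Derivation:
Acc 1: bank1 row2 -> MISS (open row2); precharges=0
Acc 2: bank0 row4 -> MISS (open row4); precharges=0
Acc 3: bank2 row2 -> MISS (open row2); precharges=0
Acc 4: bank1 row1 -> MISS (open row1); precharges=1
Acc 5: bank2 row0 -> MISS (open row0); precharges=2
Acc 6: bank1 row3 -> MISS (open row3); precharges=3
Acc 7: bank2 row1 -> MISS (open row1); precharges=4
Acc 8: bank0 row4 -> HIT
Acc 9: bank1 row3 -> HIT
Acc 10: bank0 row3 -> MISS (open row3); precharges=5
Acc 11: bank0 row4 -> MISS (open row4); precharges=6
Acc 12: bank1 row1 -> MISS (open row1); precharges=7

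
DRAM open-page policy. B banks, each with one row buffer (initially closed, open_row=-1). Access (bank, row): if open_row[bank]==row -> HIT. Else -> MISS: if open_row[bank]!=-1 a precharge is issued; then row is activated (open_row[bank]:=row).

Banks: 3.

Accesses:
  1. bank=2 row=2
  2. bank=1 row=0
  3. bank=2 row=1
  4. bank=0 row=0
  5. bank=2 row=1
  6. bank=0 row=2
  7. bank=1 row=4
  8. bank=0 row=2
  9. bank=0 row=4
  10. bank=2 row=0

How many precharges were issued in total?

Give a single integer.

Acc 1: bank2 row2 -> MISS (open row2); precharges=0
Acc 2: bank1 row0 -> MISS (open row0); precharges=0
Acc 3: bank2 row1 -> MISS (open row1); precharges=1
Acc 4: bank0 row0 -> MISS (open row0); precharges=1
Acc 5: bank2 row1 -> HIT
Acc 6: bank0 row2 -> MISS (open row2); precharges=2
Acc 7: bank1 row4 -> MISS (open row4); precharges=3
Acc 8: bank0 row2 -> HIT
Acc 9: bank0 row4 -> MISS (open row4); precharges=4
Acc 10: bank2 row0 -> MISS (open row0); precharges=5

Answer: 5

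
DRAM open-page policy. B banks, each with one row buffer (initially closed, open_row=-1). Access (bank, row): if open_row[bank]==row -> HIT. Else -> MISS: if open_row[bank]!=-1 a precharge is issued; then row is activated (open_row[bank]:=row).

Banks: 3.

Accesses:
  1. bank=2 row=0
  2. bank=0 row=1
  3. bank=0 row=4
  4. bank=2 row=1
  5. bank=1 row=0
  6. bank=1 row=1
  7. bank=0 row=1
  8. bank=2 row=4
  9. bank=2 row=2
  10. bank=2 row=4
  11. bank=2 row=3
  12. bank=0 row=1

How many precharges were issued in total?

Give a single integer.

Answer: 8

Derivation:
Acc 1: bank2 row0 -> MISS (open row0); precharges=0
Acc 2: bank0 row1 -> MISS (open row1); precharges=0
Acc 3: bank0 row4 -> MISS (open row4); precharges=1
Acc 4: bank2 row1 -> MISS (open row1); precharges=2
Acc 5: bank1 row0 -> MISS (open row0); precharges=2
Acc 6: bank1 row1 -> MISS (open row1); precharges=3
Acc 7: bank0 row1 -> MISS (open row1); precharges=4
Acc 8: bank2 row4 -> MISS (open row4); precharges=5
Acc 9: bank2 row2 -> MISS (open row2); precharges=6
Acc 10: bank2 row4 -> MISS (open row4); precharges=7
Acc 11: bank2 row3 -> MISS (open row3); precharges=8
Acc 12: bank0 row1 -> HIT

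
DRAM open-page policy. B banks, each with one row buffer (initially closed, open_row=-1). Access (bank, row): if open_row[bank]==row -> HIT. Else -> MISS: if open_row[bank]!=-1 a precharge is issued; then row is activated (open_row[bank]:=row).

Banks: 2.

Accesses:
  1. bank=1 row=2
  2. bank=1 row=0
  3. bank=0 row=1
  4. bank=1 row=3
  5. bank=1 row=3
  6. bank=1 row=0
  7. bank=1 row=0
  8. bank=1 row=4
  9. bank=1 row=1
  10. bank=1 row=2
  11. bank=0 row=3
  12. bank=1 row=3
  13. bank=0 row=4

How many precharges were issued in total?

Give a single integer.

Answer: 9

Derivation:
Acc 1: bank1 row2 -> MISS (open row2); precharges=0
Acc 2: bank1 row0 -> MISS (open row0); precharges=1
Acc 3: bank0 row1 -> MISS (open row1); precharges=1
Acc 4: bank1 row3 -> MISS (open row3); precharges=2
Acc 5: bank1 row3 -> HIT
Acc 6: bank1 row0 -> MISS (open row0); precharges=3
Acc 7: bank1 row0 -> HIT
Acc 8: bank1 row4 -> MISS (open row4); precharges=4
Acc 9: bank1 row1 -> MISS (open row1); precharges=5
Acc 10: bank1 row2 -> MISS (open row2); precharges=6
Acc 11: bank0 row3 -> MISS (open row3); precharges=7
Acc 12: bank1 row3 -> MISS (open row3); precharges=8
Acc 13: bank0 row4 -> MISS (open row4); precharges=9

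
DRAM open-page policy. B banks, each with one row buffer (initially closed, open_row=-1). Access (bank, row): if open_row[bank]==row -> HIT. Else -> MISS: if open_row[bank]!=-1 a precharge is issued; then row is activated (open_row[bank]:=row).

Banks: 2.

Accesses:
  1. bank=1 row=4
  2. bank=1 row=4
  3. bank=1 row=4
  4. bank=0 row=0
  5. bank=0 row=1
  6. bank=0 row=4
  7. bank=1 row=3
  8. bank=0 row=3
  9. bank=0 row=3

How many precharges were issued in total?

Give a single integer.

Acc 1: bank1 row4 -> MISS (open row4); precharges=0
Acc 2: bank1 row4 -> HIT
Acc 3: bank1 row4 -> HIT
Acc 4: bank0 row0 -> MISS (open row0); precharges=0
Acc 5: bank0 row1 -> MISS (open row1); precharges=1
Acc 6: bank0 row4 -> MISS (open row4); precharges=2
Acc 7: bank1 row3 -> MISS (open row3); precharges=3
Acc 8: bank0 row3 -> MISS (open row3); precharges=4
Acc 9: bank0 row3 -> HIT

Answer: 4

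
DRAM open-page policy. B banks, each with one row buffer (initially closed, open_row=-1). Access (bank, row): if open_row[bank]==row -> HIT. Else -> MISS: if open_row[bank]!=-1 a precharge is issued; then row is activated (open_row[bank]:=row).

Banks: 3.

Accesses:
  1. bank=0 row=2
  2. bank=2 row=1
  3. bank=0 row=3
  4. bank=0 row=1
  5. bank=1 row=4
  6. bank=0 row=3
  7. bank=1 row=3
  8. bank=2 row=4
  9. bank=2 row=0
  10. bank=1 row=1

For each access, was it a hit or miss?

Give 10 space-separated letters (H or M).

Answer: M M M M M M M M M M

Derivation:
Acc 1: bank0 row2 -> MISS (open row2); precharges=0
Acc 2: bank2 row1 -> MISS (open row1); precharges=0
Acc 3: bank0 row3 -> MISS (open row3); precharges=1
Acc 4: bank0 row1 -> MISS (open row1); precharges=2
Acc 5: bank1 row4 -> MISS (open row4); precharges=2
Acc 6: bank0 row3 -> MISS (open row3); precharges=3
Acc 7: bank1 row3 -> MISS (open row3); precharges=4
Acc 8: bank2 row4 -> MISS (open row4); precharges=5
Acc 9: bank2 row0 -> MISS (open row0); precharges=6
Acc 10: bank1 row1 -> MISS (open row1); precharges=7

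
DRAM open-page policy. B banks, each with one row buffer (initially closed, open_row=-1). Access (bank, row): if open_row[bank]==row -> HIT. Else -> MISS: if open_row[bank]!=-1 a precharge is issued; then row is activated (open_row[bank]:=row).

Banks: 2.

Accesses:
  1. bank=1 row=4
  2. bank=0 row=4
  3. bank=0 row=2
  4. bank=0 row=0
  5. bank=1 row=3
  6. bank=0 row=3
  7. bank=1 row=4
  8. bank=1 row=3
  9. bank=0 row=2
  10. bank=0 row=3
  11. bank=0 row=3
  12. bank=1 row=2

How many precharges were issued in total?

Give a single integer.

Answer: 9

Derivation:
Acc 1: bank1 row4 -> MISS (open row4); precharges=0
Acc 2: bank0 row4 -> MISS (open row4); precharges=0
Acc 3: bank0 row2 -> MISS (open row2); precharges=1
Acc 4: bank0 row0 -> MISS (open row0); precharges=2
Acc 5: bank1 row3 -> MISS (open row3); precharges=3
Acc 6: bank0 row3 -> MISS (open row3); precharges=4
Acc 7: bank1 row4 -> MISS (open row4); precharges=5
Acc 8: bank1 row3 -> MISS (open row3); precharges=6
Acc 9: bank0 row2 -> MISS (open row2); precharges=7
Acc 10: bank0 row3 -> MISS (open row3); precharges=8
Acc 11: bank0 row3 -> HIT
Acc 12: bank1 row2 -> MISS (open row2); precharges=9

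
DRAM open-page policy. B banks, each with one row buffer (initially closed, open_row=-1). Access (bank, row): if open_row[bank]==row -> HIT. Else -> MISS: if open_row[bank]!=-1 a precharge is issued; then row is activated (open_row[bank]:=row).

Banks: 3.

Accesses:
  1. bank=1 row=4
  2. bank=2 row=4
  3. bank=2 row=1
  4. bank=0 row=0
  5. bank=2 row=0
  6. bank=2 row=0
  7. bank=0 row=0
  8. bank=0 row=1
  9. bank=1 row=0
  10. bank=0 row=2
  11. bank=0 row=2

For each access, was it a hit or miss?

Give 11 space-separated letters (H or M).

Answer: M M M M M H H M M M H

Derivation:
Acc 1: bank1 row4 -> MISS (open row4); precharges=0
Acc 2: bank2 row4 -> MISS (open row4); precharges=0
Acc 3: bank2 row1 -> MISS (open row1); precharges=1
Acc 4: bank0 row0 -> MISS (open row0); precharges=1
Acc 5: bank2 row0 -> MISS (open row0); precharges=2
Acc 6: bank2 row0 -> HIT
Acc 7: bank0 row0 -> HIT
Acc 8: bank0 row1 -> MISS (open row1); precharges=3
Acc 9: bank1 row0 -> MISS (open row0); precharges=4
Acc 10: bank0 row2 -> MISS (open row2); precharges=5
Acc 11: bank0 row2 -> HIT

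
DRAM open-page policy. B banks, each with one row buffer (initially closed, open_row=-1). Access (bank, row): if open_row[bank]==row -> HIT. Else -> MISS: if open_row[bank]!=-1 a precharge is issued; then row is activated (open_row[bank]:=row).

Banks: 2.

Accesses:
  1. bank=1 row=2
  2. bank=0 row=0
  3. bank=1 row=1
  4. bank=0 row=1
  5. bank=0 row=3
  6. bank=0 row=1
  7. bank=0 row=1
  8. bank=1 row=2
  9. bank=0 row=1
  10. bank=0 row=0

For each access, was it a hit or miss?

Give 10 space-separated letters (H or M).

Acc 1: bank1 row2 -> MISS (open row2); precharges=0
Acc 2: bank0 row0 -> MISS (open row0); precharges=0
Acc 3: bank1 row1 -> MISS (open row1); precharges=1
Acc 4: bank0 row1 -> MISS (open row1); precharges=2
Acc 5: bank0 row3 -> MISS (open row3); precharges=3
Acc 6: bank0 row1 -> MISS (open row1); precharges=4
Acc 7: bank0 row1 -> HIT
Acc 8: bank1 row2 -> MISS (open row2); precharges=5
Acc 9: bank0 row1 -> HIT
Acc 10: bank0 row0 -> MISS (open row0); precharges=6

Answer: M M M M M M H M H M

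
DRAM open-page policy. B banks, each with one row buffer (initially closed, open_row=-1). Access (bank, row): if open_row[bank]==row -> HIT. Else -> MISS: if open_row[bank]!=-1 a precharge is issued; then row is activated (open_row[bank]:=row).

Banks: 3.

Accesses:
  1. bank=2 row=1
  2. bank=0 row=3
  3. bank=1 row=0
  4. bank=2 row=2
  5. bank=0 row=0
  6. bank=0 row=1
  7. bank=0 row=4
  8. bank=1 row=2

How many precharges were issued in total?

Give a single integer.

Acc 1: bank2 row1 -> MISS (open row1); precharges=0
Acc 2: bank0 row3 -> MISS (open row3); precharges=0
Acc 3: bank1 row0 -> MISS (open row0); precharges=0
Acc 4: bank2 row2 -> MISS (open row2); precharges=1
Acc 5: bank0 row0 -> MISS (open row0); precharges=2
Acc 6: bank0 row1 -> MISS (open row1); precharges=3
Acc 7: bank0 row4 -> MISS (open row4); precharges=4
Acc 8: bank1 row2 -> MISS (open row2); precharges=5

Answer: 5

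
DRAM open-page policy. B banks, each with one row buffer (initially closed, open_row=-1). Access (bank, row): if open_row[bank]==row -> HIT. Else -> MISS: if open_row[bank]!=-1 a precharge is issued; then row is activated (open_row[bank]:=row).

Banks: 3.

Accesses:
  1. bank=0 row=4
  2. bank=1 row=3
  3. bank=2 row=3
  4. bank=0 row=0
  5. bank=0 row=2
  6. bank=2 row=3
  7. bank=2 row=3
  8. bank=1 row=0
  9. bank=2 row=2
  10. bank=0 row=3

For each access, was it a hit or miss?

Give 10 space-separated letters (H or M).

Answer: M M M M M H H M M M

Derivation:
Acc 1: bank0 row4 -> MISS (open row4); precharges=0
Acc 2: bank1 row3 -> MISS (open row3); precharges=0
Acc 3: bank2 row3 -> MISS (open row3); precharges=0
Acc 4: bank0 row0 -> MISS (open row0); precharges=1
Acc 5: bank0 row2 -> MISS (open row2); precharges=2
Acc 6: bank2 row3 -> HIT
Acc 7: bank2 row3 -> HIT
Acc 8: bank1 row0 -> MISS (open row0); precharges=3
Acc 9: bank2 row2 -> MISS (open row2); precharges=4
Acc 10: bank0 row3 -> MISS (open row3); precharges=5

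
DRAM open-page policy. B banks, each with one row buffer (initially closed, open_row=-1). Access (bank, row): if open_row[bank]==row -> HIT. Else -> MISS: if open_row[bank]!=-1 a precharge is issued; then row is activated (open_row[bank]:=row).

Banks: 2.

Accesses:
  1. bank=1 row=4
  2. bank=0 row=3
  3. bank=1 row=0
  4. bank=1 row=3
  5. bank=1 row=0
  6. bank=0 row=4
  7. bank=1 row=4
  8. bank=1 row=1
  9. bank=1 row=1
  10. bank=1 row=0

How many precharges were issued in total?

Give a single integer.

Answer: 7

Derivation:
Acc 1: bank1 row4 -> MISS (open row4); precharges=0
Acc 2: bank0 row3 -> MISS (open row3); precharges=0
Acc 3: bank1 row0 -> MISS (open row0); precharges=1
Acc 4: bank1 row3 -> MISS (open row3); precharges=2
Acc 5: bank1 row0 -> MISS (open row0); precharges=3
Acc 6: bank0 row4 -> MISS (open row4); precharges=4
Acc 7: bank1 row4 -> MISS (open row4); precharges=5
Acc 8: bank1 row1 -> MISS (open row1); precharges=6
Acc 9: bank1 row1 -> HIT
Acc 10: bank1 row0 -> MISS (open row0); precharges=7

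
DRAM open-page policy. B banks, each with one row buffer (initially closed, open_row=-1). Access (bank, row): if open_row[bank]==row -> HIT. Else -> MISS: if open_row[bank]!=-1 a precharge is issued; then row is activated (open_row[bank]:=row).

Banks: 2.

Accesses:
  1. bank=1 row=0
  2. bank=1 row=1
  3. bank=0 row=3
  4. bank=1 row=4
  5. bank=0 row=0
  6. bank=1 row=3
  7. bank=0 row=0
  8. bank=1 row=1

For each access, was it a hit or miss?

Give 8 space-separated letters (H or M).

Answer: M M M M M M H M

Derivation:
Acc 1: bank1 row0 -> MISS (open row0); precharges=0
Acc 2: bank1 row1 -> MISS (open row1); precharges=1
Acc 3: bank0 row3 -> MISS (open row3); precharges=1
Acc 4: bank1 row4 -> MISS (open row4); precharges=2
Acc 5: bank0 row0 -> MISS (open row0); precharges=3
Acc 6: bank1 row3 -> MISS (open row3); precharges=4
Acc 7: bank0 row0 -> HIT
Acc 8: bank1 row1 -> MISS (open row1); precharges=5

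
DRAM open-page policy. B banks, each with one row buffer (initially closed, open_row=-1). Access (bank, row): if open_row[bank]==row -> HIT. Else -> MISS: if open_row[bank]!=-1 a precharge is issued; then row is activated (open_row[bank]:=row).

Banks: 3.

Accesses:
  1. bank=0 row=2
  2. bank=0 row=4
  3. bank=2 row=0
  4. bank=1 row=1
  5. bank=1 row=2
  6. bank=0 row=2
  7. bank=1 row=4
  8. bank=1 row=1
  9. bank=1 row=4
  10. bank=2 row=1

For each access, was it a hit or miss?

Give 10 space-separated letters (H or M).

Answer: M M M M M M M M M M

Derivation:
Acc 1: bank0 row2 -> MISS (open row2); precharges=0
Acc 2: bank0 row4 -> MISS (open row4); precharges=1
Acc 3: bank2 row0 -> MISS (open row0); precharges=1
Acc 4: bank1 row1 -> MISS (open row1); precharges=1
Acc 5: bank1 row2 -> MISS (open row2); precharges=2
Acc 6: bank0 row2 -> MISS (open row2); precharges=3
Acc 7: bank1 row4 -> MISS (open row4); precharges=4
Acc 8: bank1 row1 -> MISS (open row1); precharges=5
Acc 9: bank1 row4 -> MISS (open row4); precharges=6
Acc 10: bank2 row1 -> MISS (open row1); precharges=7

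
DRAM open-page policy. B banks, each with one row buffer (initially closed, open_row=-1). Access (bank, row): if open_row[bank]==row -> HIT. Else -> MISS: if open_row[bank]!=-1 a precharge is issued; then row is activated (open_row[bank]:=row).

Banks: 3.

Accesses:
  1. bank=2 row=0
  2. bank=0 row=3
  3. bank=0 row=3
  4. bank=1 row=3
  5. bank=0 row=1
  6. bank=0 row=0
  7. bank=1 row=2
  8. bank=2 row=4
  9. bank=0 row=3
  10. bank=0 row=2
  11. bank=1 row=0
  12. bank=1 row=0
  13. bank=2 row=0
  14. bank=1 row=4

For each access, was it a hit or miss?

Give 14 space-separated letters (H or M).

Answer: M M H M M M M M M M M H M M

Derivation:
Acc 1: bank2 row0 -> MISS (open row0); precharges=0
Acc 2: bank0 row3 -> MISS (open row3); precharges=0
Acc 3: bank0 row3 -> HIT
Acc 4: bank1 row3 -> MISS (open row3); precharges=0
Acc 5: bank0 row1 -> MISS (open row1); precharges=1
Acc 6: bank0 row0 -> MISS (open row0); precharges=2
Acc 7: bank1 row2 -> MISS (open row2); precharges=3
Acc 8: bank2 row4 -> MISS (open row4); precharges=4
Acc 9: bank0 row3 -> MISS (open row3); precharges=5
Acc 10: bank0 row2 -> MISS (open row2); precharges=6
Acc 11: bank1 row0 -> MISS (open row0); precharges=7
Acc 12: bank1 row0 -> HIT
Acc 13: bank2 row0 -> MISS (open row0); precharges=8
Acc 14: bank1 row4 -> MISS (open row4); precharges=9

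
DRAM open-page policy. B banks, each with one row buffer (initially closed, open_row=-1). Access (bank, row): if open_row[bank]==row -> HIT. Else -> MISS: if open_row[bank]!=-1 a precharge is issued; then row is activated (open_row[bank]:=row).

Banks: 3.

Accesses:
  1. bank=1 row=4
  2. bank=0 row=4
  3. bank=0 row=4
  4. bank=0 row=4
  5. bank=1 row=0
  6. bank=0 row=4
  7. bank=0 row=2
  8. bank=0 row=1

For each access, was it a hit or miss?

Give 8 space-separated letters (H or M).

Acc 1: bank1 row4 -> MISS (open row4); precharges=0
Acc 2: bank0 row4 -> MISS (open row4); precharges=0
Acc 3: bank0 row4 -> HIT
Acc 4: bank0 row4 -> HIT
Acc 5: bank1 row0 -> MISS (open row0); precharges=1
Acc 6: bank0 row4 -> HIT
Acc 7: bank0 row2 -> MISS (open row2); precharges=2
Acc 8: bank0 row1 -> MISS (open row1); precharges=3

Answer: M M H H M H M M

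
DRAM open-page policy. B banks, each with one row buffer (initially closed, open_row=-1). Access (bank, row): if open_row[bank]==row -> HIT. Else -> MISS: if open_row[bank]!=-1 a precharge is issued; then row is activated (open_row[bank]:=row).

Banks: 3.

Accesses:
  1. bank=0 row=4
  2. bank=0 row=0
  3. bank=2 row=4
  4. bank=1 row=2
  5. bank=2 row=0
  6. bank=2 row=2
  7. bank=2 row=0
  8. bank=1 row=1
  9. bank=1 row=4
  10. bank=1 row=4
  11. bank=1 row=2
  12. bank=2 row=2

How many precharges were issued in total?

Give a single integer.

Acc 1: bank0 row4 -> MISS (open row4); precharges=0
Acc 2: bank0 row0 -> MISS (open row0); precharges=1
Acc 3: bank2 row4 -> MISS (open row4); precharges=1
Acc 4: bank1 row2 -> MISS (open row2); precharges=1
Acc 5: bank2 row0 -> MISS (open row0); precharges=2
Acc 6: bank2 row2 -> MISS (open row2); precharges=3
Acc 7: bank2 row0 -> MISS (open row0); precharges=4
Acc 8: bank1 row1 -> MISS (open row1); precharges=5
Acc 9: bank1 row4 -> MISS (open row4); precharges=6
Acc 10: bank1 row4 -> HIT
Acc 11: bank1 row2 -> MISS (open row2); precharges=7
Acc 12: bank2 row2 -> MISS (open row2); precharges=8

Answer: 8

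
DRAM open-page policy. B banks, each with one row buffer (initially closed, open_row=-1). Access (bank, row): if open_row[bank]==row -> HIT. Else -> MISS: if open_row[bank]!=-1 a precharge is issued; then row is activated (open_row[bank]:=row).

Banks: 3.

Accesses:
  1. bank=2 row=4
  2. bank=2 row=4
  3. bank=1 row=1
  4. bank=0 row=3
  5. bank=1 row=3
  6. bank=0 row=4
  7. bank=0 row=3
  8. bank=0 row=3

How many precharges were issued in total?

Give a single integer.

Acc 1: bank2 row4 -> MISS (open row4); precharges=0
Acc 2: bank2 row4 -> HIT
Acc 3: bank1 row1 -> MISS (open row1); precharges=0
Acc 4: bank0 row3 -> MISS (open row3); precharges=0
Acc 5: bank1 row3 -> MISS (open row3); precharges=1
Acc 6: bank0 row4 -> MISS (open row4); precharges=2
Acc 7: bank0 row3 -> MISS (open row3); precharges=3
Acc 8: bank0 row3 -> HIT

Answer: 3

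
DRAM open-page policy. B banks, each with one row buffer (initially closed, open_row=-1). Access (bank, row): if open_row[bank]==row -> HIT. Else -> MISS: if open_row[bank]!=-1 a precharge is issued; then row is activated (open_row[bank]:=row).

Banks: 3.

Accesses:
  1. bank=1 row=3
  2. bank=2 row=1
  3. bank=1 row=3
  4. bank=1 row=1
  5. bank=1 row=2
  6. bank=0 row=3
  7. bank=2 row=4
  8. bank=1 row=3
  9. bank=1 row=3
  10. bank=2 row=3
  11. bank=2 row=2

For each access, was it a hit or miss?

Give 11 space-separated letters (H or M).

Answer: M M H M M M M M H M M

Derivation:
Acc 1: bank1 row3 -> MISS (open row3); precharges=0
Acc 2: bank2 row1 -> MISS (open row1); precharges=0
Acc 3: bank1 row3 -> HIT
Acc 4: bank1 row1 -> MISS (open row1); precharges=1
Acc 5: bank1 row2 -> MISS (open row2); precharges=2
Acc 6: bank0 row3 -> MISS (open row3); precharges=2
Acc 7: bank2 row4 -> MISS (open row4); precharges=3
Acc 8: bank1 row3 -> MISS (open row3); precharges=4
Acc 9: bank1 row3 -> HIT
Acc 10: bank2 row3 -> MISS (open row3); precharges=5
Acc 11: bank2 row2 -> MISS (open row2); precharges=6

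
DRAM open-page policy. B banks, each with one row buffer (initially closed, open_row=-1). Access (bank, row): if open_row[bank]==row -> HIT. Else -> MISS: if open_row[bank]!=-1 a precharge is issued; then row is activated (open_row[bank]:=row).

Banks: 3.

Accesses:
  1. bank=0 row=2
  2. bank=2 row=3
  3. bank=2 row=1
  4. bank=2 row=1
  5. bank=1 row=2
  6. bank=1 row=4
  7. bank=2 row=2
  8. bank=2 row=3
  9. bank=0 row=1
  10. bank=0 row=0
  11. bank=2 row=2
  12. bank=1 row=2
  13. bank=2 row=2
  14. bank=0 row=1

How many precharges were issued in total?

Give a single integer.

Acc 1: bank0 row2 -> MISS (open row2); precharges=0
Acc 2: bank2 row3 -> MISS (open row3); precharges=0
Acc 3: bank2 row1 -> MISS (open row1); precharges=1
Acc 4: bank2 row1 -> HIT
Acc 5: bank1 row2 -> MISS (open row2); precharges=1
Acc 6: bank1 row4 -> MISS (open row4); precharges=2
Acc 7: bank2 row2 -> MISS (open row2); precharges=3
Acc 8: bank2 row3 -> MISS (open row3); precharges=4
Acc 9: bank0 row1 -> MISS (open row1); precharges=5
Acc 10: bank0 row0 -> MISS (open row0); precharges=6
Acc 11: bank2 row2 -> MISS (open row2); precharges=7
Acc 12: bank1 row2 -> MISS (open row2); precharges=8
Acc 13: bank2 row2 -> HIT
Acc 14: bank0 row1 -> MISS (open row1); precharges=9

Answer: 9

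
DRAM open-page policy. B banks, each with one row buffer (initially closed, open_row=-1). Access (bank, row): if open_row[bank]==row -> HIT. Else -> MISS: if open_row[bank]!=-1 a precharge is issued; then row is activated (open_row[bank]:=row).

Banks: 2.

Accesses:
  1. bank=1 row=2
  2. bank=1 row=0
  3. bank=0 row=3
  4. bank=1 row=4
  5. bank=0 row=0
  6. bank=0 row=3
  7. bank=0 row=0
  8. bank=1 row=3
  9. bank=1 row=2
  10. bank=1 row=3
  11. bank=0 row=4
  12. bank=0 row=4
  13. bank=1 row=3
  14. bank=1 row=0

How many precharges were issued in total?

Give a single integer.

Answer: 10

Derivation:
Acc 1: bank1 row2 -> MISS (open row2); precharges=0
Acc 2: bank1 row0 -> MISS (open row0); precharges=1
Acc 3: bank0 row3 -> MISS (open row3); precharges=1
Acc 4: bank1 row4 -> MISS (open row4); precharges=2
Acc 5: bank0 row0 -> MISS (open row0); precharges=3
Acc 6: bank0 row3 -> MISS (open row3); precharges=4
Acc 7: bank0 row0 -> MISS (open row0); precharges=5
Acc 8: bank1 row3 -> MISS (open row3); precharges=6
Acc 9: bank1 row2 -> MISS (open row2); precharges=7
Acc 10: bank1 row3 -> MISS (open row3); precharges=8
Acc 11: bank0 row4 -> MISS (open row4); precharges=9
Acc 12: bank0 row4 -> HIT
Acc 13: bank1 row3 -> HIT
Acc 14: bank1 row0 -> MISS (open row0); precharges=10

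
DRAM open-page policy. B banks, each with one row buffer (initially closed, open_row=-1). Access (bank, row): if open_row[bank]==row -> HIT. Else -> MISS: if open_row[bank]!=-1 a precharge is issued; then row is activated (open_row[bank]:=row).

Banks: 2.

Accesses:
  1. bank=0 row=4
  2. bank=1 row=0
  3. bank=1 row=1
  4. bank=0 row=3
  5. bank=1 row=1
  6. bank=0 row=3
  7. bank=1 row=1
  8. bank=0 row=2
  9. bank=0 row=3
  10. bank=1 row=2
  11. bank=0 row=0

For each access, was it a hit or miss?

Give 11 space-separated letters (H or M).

Answer: M M M M H H H M M M M

Derivation:
Acc 1: bank0 row4 -> MISS (open row4); precharges=0
Acc 2: bank1 row0 -> MISS (open row0); precharges=0
Acc 3: bank1 row1 -> MISS (open row1); precharges=1
Acc 4: bank0 row3 -> MISS (open row3); precharges=2
Acc 5: bank1 row1 -> HIT
Acc 6: bank0 row3 -> HIT
Acc 7: bank1 row1 -> HIT
Acc 8: bank0 row2 -> MISS (open row2); precharges=3
Acc 9: bank0 row3 -> MISS (open row3); precharges=4
Acc 10: bank1 row2 -> MISS (open row2); precharges=5
Acc 11: bank0 row0 -> MISS (open row0); precharges=6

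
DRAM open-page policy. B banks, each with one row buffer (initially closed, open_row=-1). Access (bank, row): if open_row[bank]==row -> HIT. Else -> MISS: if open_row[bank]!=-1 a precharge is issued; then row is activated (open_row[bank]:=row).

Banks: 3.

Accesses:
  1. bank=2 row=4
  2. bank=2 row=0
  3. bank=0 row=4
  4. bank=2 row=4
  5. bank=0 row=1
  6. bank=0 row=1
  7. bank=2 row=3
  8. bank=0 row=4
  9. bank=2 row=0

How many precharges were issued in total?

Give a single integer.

Answer: 6

Derivation:
Acc 1: bank2 row4 -> MISS (open row4); precharges=0
Acc 2: bank2 row0 -> MISS (open row0); precharges=1
Acc 3: bank0 row4 -> MISS (open row4); precharges=1
Acc 4: bank2 row4 -> MISS (open row4); precharges=2
Acc 5: bank0 row1 -> MISS (open row1); precharges=3
Acc 6: bank0 row1 -> HIT
Acc 7: bank2 row3 -> MISS (open row3); precharges=4
Acc 8: bank0 row4 -> MISS (open row4); precharges=5
Acc 9: bank2 row0 -> MISS (open row0); precharges=6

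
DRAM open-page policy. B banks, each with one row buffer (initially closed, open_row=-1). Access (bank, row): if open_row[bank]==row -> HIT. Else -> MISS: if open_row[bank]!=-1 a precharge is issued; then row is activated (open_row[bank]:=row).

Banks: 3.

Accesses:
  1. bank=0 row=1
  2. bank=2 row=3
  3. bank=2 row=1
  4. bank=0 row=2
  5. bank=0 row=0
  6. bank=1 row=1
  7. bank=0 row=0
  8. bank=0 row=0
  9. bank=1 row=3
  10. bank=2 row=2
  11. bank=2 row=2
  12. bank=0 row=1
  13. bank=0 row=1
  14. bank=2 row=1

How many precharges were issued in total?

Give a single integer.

Acc 1: bank0 row1 -> MISS (open row1); precharges=0
Acc 2: bank2 row3 -> MISS (open row3); precharges=0
Acc 3: bank2 row1 -> MISS (open row1); precharges=1
Acc 4: bank0 row2 -> MISS (open row2); precharges=2
Acc 5: bank0 row0 -> MISS (open row0); precharges=3
Acc 6: bank1 row1 -> MISS (open row1); precharges=3
Acc 7: bank0 row0 -> HIT
Acc 8: bank0 row0 -> HIT
Acc 9: bank1 row3 -> MISS (open row3); precharges=4
Acc 10: bank2 row2 -> MISS (open row2); precharges=5
Acc 11: bank2 row2 -> HIT
Acc 12: bank0 row1 -> MISS (open row1); precharges=6
Acc 13: bank0 row1 -> HIT
Acc 14: bank2 row1 -> MISS (open row1); precharges=7

Answer: 7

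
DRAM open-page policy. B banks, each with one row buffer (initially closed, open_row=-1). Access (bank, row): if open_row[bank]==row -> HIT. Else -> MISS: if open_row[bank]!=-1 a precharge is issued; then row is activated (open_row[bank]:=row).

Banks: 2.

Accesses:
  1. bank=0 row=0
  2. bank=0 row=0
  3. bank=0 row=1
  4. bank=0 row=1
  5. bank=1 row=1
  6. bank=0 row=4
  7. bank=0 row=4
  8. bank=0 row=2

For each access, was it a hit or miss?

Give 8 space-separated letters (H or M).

Answer: M H M H M M H M

Derivation:
Acc 1: bank0 row0 -> MISS (open row0); precharges=0
Acc 2: bank0 row0 -> HIT
Acc 3: bank0 row1 -> MISS (open row1); precharges=1
Acc 4: bank0 row1 -> HIT
Acc 5: bank1 row1 -> MISS (open row1); precharges=1
Acc 6: bank0 row4 -> MISS (open row4); precharges=2
Acc 7: bank0 row4 -> HIT
Acc 8: bank0 row2 -> MISS (open row2); precharges=3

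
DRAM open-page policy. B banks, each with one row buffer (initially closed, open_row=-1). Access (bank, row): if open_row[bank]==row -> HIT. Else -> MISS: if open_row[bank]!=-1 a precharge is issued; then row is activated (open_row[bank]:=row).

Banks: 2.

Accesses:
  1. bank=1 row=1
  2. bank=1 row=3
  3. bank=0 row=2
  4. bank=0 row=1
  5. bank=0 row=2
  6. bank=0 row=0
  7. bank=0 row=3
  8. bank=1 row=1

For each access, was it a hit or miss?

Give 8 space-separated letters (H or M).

Answer: M M M M M M M M

Derivation:
Acc 1: bank1 row1 -> MISS (open row1); precharges=0
Acc 2: bank1 row3 -> MISS (open row3); precharges=1
Acc 3: bank0 row2 -> MISS (open row2); precharges=1
Acc 4: bank0 row1 -> MISS (open row1); precharges=2
Acc 5: bank0 row2 -> MISS (open row2); precharges=3
Acc 6: bank0 row0 -> MISS (open row0); precharges=4
Acc 7: bank0 row3 -> MISS (open row3); precharges=5
Acc 8: bank1 row1 -> MISS (open row1); precharges=6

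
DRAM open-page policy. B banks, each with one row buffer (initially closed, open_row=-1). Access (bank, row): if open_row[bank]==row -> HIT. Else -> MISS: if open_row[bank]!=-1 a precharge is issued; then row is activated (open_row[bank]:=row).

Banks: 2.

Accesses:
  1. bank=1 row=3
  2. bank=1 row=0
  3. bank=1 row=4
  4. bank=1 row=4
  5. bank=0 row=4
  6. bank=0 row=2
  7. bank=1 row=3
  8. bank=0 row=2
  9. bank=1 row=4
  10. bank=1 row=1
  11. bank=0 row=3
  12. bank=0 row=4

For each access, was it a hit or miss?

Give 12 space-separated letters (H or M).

Answer: M M M H M M M H M M M M

Derivation:
Acc 1: bank1 row3 -> MISS (open row3); precharges=0
Acc 2: bank1 row0 -> MISS (open row0); precharges=1
Acc 3: bank1 row4 -> MISS (open row4); precharges=2
Acc 4: bank1 row4 -> HIT
Acc 5: bank0 row4 -> MISS (open row4); precharges=2
Acc 6: bank0 row2 -> MISS (open row2); precharges=3
Acc 7: bank1 row3 -> MISS (open row3); precharges=4
Acc 8: bank0 row2 -> HIT
Acc 9: bank1 row4 -> MISS (open row4); precharges=5
Acc 10: bank1 row1 -> MISS (open row1); precharges=6
Acc 11: bank0 row3 -> MISS (open row3); precharges=7
Acc 12: bank0 row4 -> MISS (open row4); precharges=8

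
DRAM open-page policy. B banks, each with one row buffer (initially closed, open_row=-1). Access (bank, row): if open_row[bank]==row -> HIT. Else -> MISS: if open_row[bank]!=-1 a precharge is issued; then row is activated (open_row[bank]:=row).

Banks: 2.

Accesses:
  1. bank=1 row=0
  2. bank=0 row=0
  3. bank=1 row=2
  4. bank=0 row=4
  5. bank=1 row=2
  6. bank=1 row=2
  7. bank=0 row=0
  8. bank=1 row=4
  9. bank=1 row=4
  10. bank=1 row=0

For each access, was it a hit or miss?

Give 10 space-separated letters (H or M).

Acc 1: bank1 row0 -> MISS (open row0); precharges=0
Acc 2: bank0 row0 -> MISS (open row0); precharges=0
Acc 3: bank1 row2 -> MISS (open row2); precharges=1
Acc 4: bank0 row4 -> MISS (open row4); precharges=2
Acc 5: bank1 row2 -> HIT
Acc 6: bank1 row2 -> HIT
Acc 7: bank0 row0 -> MISS (open row0); precharges=3
Acc 8: bank1 row4 -> MISS (open row4); precharges=4
Acc 9: bank1 row4 -> HIT
Acc 10: bank1 row0 -> MISS (open row0); precharges=5

Answer: M M M M H H M M H M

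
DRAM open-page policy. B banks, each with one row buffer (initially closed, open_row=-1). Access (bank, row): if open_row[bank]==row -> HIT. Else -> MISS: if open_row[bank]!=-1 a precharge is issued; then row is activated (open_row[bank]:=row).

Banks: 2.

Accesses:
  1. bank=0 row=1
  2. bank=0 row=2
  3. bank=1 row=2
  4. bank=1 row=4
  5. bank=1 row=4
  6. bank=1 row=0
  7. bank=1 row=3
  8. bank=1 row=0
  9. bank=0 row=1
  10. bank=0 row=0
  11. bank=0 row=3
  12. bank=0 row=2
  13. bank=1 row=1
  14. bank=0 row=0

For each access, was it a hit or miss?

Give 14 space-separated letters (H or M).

Answer: M M M M H M M M M M M M M M

Derivation:
Acc 1: bank0 row1 -> MISS (open row1); precharges=0
Acc 2: bank0 row2 -> MISS (open row2); precharges=1
Acc 3: bank1 row2 -> MISS (open row2); precharges=1
Acc 4: bank1 row4 -> MISS (open row4); precharges=2
Acc 5: bank1 row4 -> HIT
Acc 6: bank1 row0 -> MISS (open row0); precharges=3
Acc 7: bank1 row3 -> MISS (open row3); precharges=4
Acc 8: bank1 row0 -> MISS (open row0); precharges=5
Acc 9: bank0 row1 -> MISS (open row1); precharges=6
Acc 10: bank0 row0 -> MISS (open row0); precharges=7
Acc 11: bank0 row3 -> MISS (open row3); precharges=8
Acc 12: bank0 row2 -> MISS (open row2); precharges=9
Acc 13: bank1 row1 -> MISS (open row1); precharges=10
Acc 14: bank0 row0 -> MISS (open row0); precharges=11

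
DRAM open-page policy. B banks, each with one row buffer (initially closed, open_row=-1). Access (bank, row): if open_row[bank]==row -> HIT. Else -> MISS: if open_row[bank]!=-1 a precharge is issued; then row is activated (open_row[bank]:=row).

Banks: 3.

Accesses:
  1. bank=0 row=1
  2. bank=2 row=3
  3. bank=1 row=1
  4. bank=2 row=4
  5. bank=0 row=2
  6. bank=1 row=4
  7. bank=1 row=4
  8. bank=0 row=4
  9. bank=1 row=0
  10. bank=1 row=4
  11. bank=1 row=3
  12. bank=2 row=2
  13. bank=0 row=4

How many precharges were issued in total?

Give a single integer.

Answer: 8

Derivation:
Acc 1: bank0 row1 -> MISS (open row1); precharges=0
Acc 2: bank2 row3 -> MISS (open row3); precharges=0
Acc 3: bank1 row1 -> MISS (open row1); precharges=0
Acc 4: bank2 row4 -> MISS (open row4); precharges=1
Acc 5: bank0 row2 -> MISS (open row2); precharges=2
Acc 6: bank1 row4 -> MISS (open row4); precharges=3
Acc 7: bank1 row4 -> HIT
Acc 8: bank0 row4 -> MISS (open row4); precharges=4
Acc 9: bank1 row0 -> MISS (open row0); precharges=5
Acc 10: bank1 row4 -> MISS (open row4); precharges=6
Acc 11: bank1 row3 -> MISS (open row3); precharges=7
Acc 12: bank2 row2 -> MISS (open row2); precharges=8
Acc 13: bank0 row4 -> HIT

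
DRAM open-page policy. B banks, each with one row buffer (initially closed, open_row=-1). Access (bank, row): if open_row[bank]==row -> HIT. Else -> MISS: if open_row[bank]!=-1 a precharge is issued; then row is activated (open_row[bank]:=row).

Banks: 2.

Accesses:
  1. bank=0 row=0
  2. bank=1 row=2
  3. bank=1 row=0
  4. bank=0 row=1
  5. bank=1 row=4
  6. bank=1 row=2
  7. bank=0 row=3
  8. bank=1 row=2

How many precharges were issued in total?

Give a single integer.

Answer: 5

Derivation:
Acc 1: bank0 row0 -> MISS (open row0); precharges=0
Acc 2: bank1 row2 -> MISS (open row2); precharges=0
Acc 3: bank1 row0 -> MISS (open row0); precharges=1
Acc 4: bank0 row1 -> MISS (open row1); precharges=2
Acc 5: bank1 row4 -> MISS (open row4); precharges=3
Acc 6: bank1 row2 -> MISS (open row2); precharges=4
Acc 7: bank0 row3 -> MISS (open row3); precharges=5
Acc 8: bank1 row2 -> HIT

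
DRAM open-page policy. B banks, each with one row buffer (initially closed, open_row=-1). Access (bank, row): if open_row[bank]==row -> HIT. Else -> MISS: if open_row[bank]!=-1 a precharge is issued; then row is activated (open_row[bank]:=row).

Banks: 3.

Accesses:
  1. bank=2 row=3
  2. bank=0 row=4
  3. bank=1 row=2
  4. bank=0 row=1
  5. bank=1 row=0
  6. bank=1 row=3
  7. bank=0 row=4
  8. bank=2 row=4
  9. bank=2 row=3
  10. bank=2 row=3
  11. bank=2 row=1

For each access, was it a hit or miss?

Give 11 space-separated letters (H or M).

Acc 1: bank2 row3 -> MISS (open row3); precharges=0
Acc 2: bank0 row4 -> MISS (open row4); precharges=0
Acc 3: bank1 row2 -> MISS (open row2); precharges=0
Acc 4: bank0 row1 -> MISS (open row1); precharges=1
Acc 5: bank1 row0 -> MISS (open row0); precharges=2
Acc 6: bank1 row3 -> MISS (open row3); precharges=3
Acc 7: bank0 row4 -> MISS (open row4); precharges=4
Acc 8: bank2 row4 -> MISS (open row4); precharges=5
Acc 9: bank2 row3 -> MISS (open row3); precharges=6
Acc 10: bank2 row3 -> HIT
Acc 11: bank2 row1 -> MISS (open row1); precharges=7

Answer: M M M M M M M M M H M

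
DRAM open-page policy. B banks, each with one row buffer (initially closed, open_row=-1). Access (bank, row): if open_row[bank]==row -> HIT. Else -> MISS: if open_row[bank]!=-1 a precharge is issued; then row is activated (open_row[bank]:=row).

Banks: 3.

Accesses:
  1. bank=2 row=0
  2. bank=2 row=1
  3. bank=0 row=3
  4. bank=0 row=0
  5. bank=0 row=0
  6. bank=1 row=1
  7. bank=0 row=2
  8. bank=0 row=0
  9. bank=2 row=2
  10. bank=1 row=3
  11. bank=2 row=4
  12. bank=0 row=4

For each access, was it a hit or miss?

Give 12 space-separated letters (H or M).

Acc 1: bank2 row0 -> MISS (open row0); precharges=0
Acc 2: bank2 row1 -> MISS (open row1); precharges=1
Acc 3: bank0 row3 -> MISS (open row3); precharges=1
Acc 4: bank0 row0 -> MISS (open row0); precharges=2
Acc 5: bank0 row0 -> HIT
Acc 6: bank1 row1 -> MISS (open row1); precharges=2
Acc 7: bank0 row2 -> MISS (open row2); precharges=3
Acc 8: bank0 row0 -> MISS (open row0); precharges=4
Acc 9: bank2 row2 -> MISS (open row2); precharges=5
Acc 10: bank1 row3 -> MISS (open row3); precharges=6
Acc 11: bank2 row4 -> MISS (open row4); precharges=7
Acc 12: bank0 row4 -> MISS (open row4); precharges=8

Answer: M M M M H M M M M M M M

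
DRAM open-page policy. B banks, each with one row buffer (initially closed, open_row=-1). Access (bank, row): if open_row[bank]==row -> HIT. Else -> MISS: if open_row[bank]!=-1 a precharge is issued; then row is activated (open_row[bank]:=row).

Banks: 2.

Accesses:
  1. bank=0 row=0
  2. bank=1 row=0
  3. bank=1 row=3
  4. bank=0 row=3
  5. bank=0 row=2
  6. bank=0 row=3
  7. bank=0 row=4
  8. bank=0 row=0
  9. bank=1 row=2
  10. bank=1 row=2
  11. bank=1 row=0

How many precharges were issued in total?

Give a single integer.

Answer: 8

Derivation:
Acc 1: bank0 row0 -> MISS (open row0); precharges=0
Acc 2: bank1 row0 -> MISS (open row0); precharges=0
Acc 3: bank1 row3 -> MISS (open row3); precharges=1
Acc 4: bank0 row3 -> MISS (open row3); precharges=2
Acc 5: bank0 row2 -> MISS (open row2); precharges=3
Acc 6: bank0 row3 -> MISS (open row3); precharges=4
Acc 7: bank0 row4 -> MISS (open row4); precharges=5
Acc 8: bank0 row0 -> MISS (open row0); precharges=6
Acc 9: bank1 row2 -> MISS (open row2); precharges=7
Acc 10: bank1 row2 -> HIT
Acc 11: bank1 row0 -> MISS (open row0); precharges=8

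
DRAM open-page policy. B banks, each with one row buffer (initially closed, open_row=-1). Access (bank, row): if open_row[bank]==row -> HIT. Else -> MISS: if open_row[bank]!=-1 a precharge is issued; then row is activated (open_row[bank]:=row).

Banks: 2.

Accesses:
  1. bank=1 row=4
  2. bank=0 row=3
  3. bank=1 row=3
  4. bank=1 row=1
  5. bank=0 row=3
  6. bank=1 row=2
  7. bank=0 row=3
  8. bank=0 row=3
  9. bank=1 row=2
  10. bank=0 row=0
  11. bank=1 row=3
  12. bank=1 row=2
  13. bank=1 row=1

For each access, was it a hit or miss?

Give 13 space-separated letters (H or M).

Answer: M M M M H M H H H M M M M

Derivation:
Acc 1: bank1 row4 -> MISS (open row4); precharges=0
Acc 2: bank0 row3 -> MISS (open row3); precharges=0
Acc 3: bank1 row3 -> MISS (open row3); precharges=1
Acc 4: bank1 row1 -> MISS (open row1); precharges=2
Acc 5: bank0 row3 -> HIT
Acc 6: bank1 row2 -> MISS (open row2); precharges=3
Acc 7: bank0 row3 -> HIT
Acc 8: bank0 row3 -> HIT
Acc 9: bank1 row2 -> HIT
Acc 10: bank0 row0 -> MISS (open row0); precharges=4
Acc 11: bank1 row3 -> MISS (open row3); precharges=5
Acc 12: bank1 row2 -> MISS (open row2); precharges=6
Acc 13: bank1 row1 -> MISS (open row1); precharges=7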